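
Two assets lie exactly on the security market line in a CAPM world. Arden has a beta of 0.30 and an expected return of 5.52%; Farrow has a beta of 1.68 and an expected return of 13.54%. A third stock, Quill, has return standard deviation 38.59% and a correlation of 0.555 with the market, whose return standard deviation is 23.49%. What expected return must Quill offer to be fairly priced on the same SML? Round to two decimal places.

9.08%

MRP = (13.54% − 5.52%) / (1.68 − 0.30) = 5.8116%
R_f = 5.52% − 0.30 × 5.8116% = 3.7765%
β_Quill = ρ·σ_i/σ_m = 0.555 × 38.59 / 23.49 = 0.9118
E(R_Quill) = R_f + β × MRP = 3.7765% + 0.9118 × 5.8116% = 9.08%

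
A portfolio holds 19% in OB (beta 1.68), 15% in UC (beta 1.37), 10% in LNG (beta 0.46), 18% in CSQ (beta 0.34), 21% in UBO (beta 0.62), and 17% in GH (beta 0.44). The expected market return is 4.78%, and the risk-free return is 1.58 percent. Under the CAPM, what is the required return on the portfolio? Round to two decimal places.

β_P = Σ w_i β_i = 0.19×1.68 + 0.15×1.37 + 0.10×0.46 + 0.18×0.34 + 0.21×0.62 + 0.17×0.44 = 0.8369
MRP = 4.78% − 1.58% = 3.20%
E(R_P) = R_f + β_P × MRP = 1.58% + 0.8369 × 3.20% = 4.26%

4.26%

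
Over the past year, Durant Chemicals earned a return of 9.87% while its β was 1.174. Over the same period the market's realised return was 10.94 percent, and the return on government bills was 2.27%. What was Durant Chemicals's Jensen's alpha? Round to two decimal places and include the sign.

-2.58%

Market excess return = 10.94% − 2.27% = 8.67%
CAPM benchmark = R_f + β(R_m − R_f) = 2.27% + 1.174 × 8.67% = 12.44858%
α = actual − benchmark = 9.87% − 12.44858% = -2.58%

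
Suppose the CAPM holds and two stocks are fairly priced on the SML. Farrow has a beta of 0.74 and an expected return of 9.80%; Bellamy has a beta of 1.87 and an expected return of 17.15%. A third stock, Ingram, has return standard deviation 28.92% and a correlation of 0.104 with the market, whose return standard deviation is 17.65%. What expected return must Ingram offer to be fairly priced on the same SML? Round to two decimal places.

MRP = (17.15% − 9.80%) / (1.87 − 0.74) = 6.5044%
R_f = 9.80% − 0.74 × 6.5044% = 4.9867%
β_Ingram = ρ·σ_i/σ_m = 0.104 × 28.92 / 17.65 = 0.1704
E(R_Ingram) = R_f + β × MRP = 4.9867% + 0.1704 × 6.5044% = 6.10%

6.10%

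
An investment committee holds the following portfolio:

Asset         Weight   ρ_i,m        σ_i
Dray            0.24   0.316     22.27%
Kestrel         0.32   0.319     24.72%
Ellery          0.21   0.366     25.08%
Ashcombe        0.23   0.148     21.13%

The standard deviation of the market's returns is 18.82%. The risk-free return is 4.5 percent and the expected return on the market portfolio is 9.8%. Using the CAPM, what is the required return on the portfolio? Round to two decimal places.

6.43%

β_Dray = 0.316 × 22.27% / 18.82% = 0.3739
β_Kestrel = 0.319 × 24.72% / 18.82% = 0.4190
β_Ellery = 0.366 × 25.08% / 18.82% = 0.4877
β_Ashcombe = 0.148 × 21.13% / 18.82% = 0.1662
β_P = Σ w_i β_i = 0.24×0.3739 + 0.32×0.4190 + 0.21×0.4877 + 0.23×0.1662 = 0.3645
MRP = 9.8% − 4.5% = 5.30%
E(R_P) = R_f + β_P × MRP = 4.5% + 0.3645 × 5.3% = 6.43%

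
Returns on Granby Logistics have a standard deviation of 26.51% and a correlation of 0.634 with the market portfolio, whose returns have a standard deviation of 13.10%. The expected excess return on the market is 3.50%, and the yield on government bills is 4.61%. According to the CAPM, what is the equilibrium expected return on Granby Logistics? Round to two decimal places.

9.10%

β = ρ × σ_i / σ_m = 0.634 × 26.51% / 13.10% = 1.2830
E(R) = 4.61% + 1.2830 × 3.50% = 9.10%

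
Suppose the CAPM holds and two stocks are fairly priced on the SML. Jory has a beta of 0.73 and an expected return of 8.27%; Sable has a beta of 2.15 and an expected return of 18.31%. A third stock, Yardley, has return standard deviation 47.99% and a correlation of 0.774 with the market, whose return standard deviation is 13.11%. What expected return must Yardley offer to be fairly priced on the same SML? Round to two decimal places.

23.14%

MRP = (18.31% − 8.27%) / (2.15 − 0.73) = 7.0704%
R_f = 8.27% − 0.73 × 7.0704% = 3.1086%
β_Yardley = ρ·σ_i/σ_m = 0.774 × 47.99 / 13.11 = 2.8333
E(R_Yardley) = R_f + β × MRP = 3.1086% + 2.8333 × 7.0704% = 23.14%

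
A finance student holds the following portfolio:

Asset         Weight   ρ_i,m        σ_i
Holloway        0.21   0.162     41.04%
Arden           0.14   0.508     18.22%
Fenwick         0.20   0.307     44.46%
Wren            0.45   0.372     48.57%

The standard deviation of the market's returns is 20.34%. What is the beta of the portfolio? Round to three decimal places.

0.666

β_Holloway = 0.162 × 41.04% / 20.34% = 0.3269
β_Arden = 0.508 × 18.22% / 20.34% = 0.4551
β_Fenwick = 0.307 × 44.46% / 20.34% = 0.6711
β_Wren = 0.372 × 48.57% / 20.34% = 0.8883
β_P = Σ w_i β_i = 0.21×0.3269 + 0.14×0.4551 + 0.20×0.6711 + 0.45×0.8883 = 0.6663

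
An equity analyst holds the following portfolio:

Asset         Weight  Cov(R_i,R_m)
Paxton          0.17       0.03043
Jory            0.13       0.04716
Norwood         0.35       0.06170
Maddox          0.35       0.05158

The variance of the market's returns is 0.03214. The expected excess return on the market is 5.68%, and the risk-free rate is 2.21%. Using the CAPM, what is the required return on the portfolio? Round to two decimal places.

11.21%

β_Paxton = 0.03043 / 0.03214 = 0.9468
β_Jory = 0.04716 / 0.03214 = 1.4673
β_Norwood = 0.06170 / 0.03214 = 1.9197
β_Maddox = 0.05158 / 0.03214 = 1.6049
β_P = Σ w_i β_i = 0.17×0.9468 + 0.13×1.4673 + 0.35×1.9197 + 0.35×1.6049 = 1.5853
E(R_P) = R_f + β_P × MRP = 2.21% + 1.5853 × 5.68% = 11.21%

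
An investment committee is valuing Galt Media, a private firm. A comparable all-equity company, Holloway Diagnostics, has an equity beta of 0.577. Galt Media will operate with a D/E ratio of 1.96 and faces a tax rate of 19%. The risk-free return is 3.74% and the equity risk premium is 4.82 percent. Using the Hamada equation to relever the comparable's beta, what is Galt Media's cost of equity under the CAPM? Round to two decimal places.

10.94%

β_L = β_U × [1 + (1 − t)(D/E)] = 0.577 × [1 + (1 − 0.19) × 1.96]
    = 0.577 × [1 + 0.81 × 1.96] = 0.577 × 2.5876 = 1.4930
E(R) = R_f + β_L × MRP = 3.74% + 1.4930 × 4.82% = 10.94%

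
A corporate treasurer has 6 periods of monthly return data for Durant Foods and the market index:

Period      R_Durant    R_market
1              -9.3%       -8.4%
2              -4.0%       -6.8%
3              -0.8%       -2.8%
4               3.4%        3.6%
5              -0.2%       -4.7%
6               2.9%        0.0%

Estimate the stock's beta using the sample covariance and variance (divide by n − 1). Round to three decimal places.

0.963

Mean R_i = (-9.3 − 4.0 − 0.8 + 3.4 − 0.2 + 2.9) / 6 = -1.3333%
Mean R_m = (-8.4 − 6.8 − 2.8 + 3.6 − 4.7 + 0.0) / 6 = -3.1833%
Σ(R_i − R̄_i)(R_m − R̄_m) = 95.2733  ⇒  Cov = 95.2733 / 5 = 19.0547
Σ(R_m − R̄_m)² = 98.8883  ⇒  Var(R_m) = 98.8883 / 5 = 19.7777
β = Cov / Var(R_m) = 19.0547 / 19.7777 = 0.9634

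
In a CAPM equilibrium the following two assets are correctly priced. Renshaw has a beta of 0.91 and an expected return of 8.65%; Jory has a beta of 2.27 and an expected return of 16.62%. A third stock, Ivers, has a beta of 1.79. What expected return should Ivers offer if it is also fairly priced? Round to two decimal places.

13.81%

MRP (SML slope) = (16.62% − 8.65%) / (2.27 − 0.91) = 7.97% / 1.36 = 5.8603%
R_f (intercept) = 8.65% − 0.91 × 5.8603% = 3.3171%
E(R_Ivers) = R_f + β × MRP = 3.3171% + 1.79 × 5.8603% = 13.81%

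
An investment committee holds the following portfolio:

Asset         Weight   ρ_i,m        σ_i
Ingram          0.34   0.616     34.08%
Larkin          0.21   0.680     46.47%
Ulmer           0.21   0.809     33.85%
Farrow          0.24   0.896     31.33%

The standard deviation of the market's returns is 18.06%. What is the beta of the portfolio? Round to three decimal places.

1.454

β_Ingram = 0.616 × 34.08% / 18.06% = 1.1624
β_Larkin = 0.680 × 46.47% / 18.06% = 1.7497
β_Ulmer = 0.809 × 33.85% / 18.06% = 1.5163
β_Farrow = 0.896 × 31.33% / 18.06% = 1.5544
β_P = Σ w_i β_i = 0.34×1.1624 + 0.21×1.7497 + 0.21×1.5163 + 0.24×1.5544 = 1.4541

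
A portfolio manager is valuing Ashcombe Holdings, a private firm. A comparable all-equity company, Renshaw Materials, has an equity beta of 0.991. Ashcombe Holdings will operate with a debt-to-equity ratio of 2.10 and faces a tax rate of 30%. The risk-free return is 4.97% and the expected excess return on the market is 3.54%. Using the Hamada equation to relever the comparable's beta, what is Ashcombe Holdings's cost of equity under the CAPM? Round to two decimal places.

13.64%

β_L = β_U × [1 + (1 − t)(D/E)] = 0.991 × [1 + (1 − 0.30) × 2.10]
    = 0.991 × [1 + 0.70 × 2.10] = 0.991 × 2.4700 = 2.4478
E(R) = R_f + β_L × MRP = 4.97% + 2.4478 × 3.54% = 13.64%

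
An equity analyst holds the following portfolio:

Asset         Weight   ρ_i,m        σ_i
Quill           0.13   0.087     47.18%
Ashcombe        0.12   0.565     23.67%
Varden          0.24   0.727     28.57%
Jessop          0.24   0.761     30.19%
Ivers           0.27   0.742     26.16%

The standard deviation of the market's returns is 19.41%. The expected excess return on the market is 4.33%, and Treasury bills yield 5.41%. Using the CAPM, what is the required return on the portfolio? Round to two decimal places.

β_Quill = 0.087 × 47.18% / 19.41% = 0.2115
β_Ashcombe = 0.565 × 23.67% / 19.41% = 0.6890
β_Varden = 0.727 × 28.57% / 19.41% = 1.0701
β_Jessop = 0.761 × 30.19% / 19.41% = 1.1836
β_Ivers = 0.742 × 26.16% / 19.41% = 1.0000
β_P = Σ w_i β_i = 0.13×0.2115 + 0.12×0.6890 + 0.24×1.0701 + 0.24×1.1836 + 0.27×1.0000 = 0.9211
E(R_P) = R_f + β_P × MRP = 5.41% + 0.9211 × 4.33% = 9.40%

9.40%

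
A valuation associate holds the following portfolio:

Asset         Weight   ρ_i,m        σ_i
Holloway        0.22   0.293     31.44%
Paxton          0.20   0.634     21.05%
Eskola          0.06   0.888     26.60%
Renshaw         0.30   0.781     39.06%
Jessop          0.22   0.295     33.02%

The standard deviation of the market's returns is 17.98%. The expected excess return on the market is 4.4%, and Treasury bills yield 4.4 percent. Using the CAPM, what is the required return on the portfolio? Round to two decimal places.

8.66%

β_Holloway = 0.293 × 31.44% / 17.98% = 0.5123
β_Paxton = 0.634 × 21.05% / 17.98% = 0.7423
β_Eskola = 0.888 × 26.60% / 17.98% = 1.3137
β_Renshaw = 0.781 × 39.06% / 17.98% = 1.6967
β_Jessop = 0.295 × 33.02% / 17.98% = 0.5418
β_P = Σ w_i β_i = 0.22×0.5123 + 0.20×0.7423 + 0.06×1.3137 + 0.30×1.6967 + 0.22×0.5418 = 0.9682
E(R_P) = R_f + β_P × MRP = 4.4% + 0.9682 × 4.4% = 8.66%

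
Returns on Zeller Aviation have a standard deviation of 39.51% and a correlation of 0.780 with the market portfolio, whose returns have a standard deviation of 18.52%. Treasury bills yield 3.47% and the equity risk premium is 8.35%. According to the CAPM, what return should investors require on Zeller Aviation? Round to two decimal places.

17.36%

β = ρ × σ_i / σ_m = 0.780 × 39.51% / 18.52% = 1.6640
E(R) = 3.47% + 1.6640 × 8.35% = 17.36%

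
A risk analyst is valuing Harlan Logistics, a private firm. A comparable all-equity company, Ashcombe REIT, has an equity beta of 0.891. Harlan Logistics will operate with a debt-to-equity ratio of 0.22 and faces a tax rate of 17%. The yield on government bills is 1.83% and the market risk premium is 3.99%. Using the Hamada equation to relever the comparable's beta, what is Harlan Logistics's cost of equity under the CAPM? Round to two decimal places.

6.03%

β_L = β_U × [1 + (1 − t)(D/E)] = 0.891 × [1 + (1 − 0.17) × 0.22]
    = 0.891 × [1 + 0.83 × 0.22] = 0.891 × 1.1826 = 1.0537
E(R) = R_f + β_L × MRP = 1.83% + 1.0537 × 3.99% = 6.03%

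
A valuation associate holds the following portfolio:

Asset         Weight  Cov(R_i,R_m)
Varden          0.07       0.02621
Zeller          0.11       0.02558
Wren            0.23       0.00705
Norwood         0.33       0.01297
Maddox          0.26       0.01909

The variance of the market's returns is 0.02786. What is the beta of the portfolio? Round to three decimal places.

β_Varden = 0.02621 / 0.02786 = 0.9408
β_Zeller = 0.02558 / 0.02786 = 0.9182
β_Wren = 0.00705 / 0.02786 = 0.2531
β_Norwood = 0.01297 / 0.02786 = 0.4655
β_Maddox = 0.01909 / 0.02786 = 0.6852
β_P = Σ w_i β_i = 0.07×0.9408 + 0.11×0.9182 + 0.23×0.2531 + 0.33×0.4655 + 0.26×0.6852 = 0.5568

0.557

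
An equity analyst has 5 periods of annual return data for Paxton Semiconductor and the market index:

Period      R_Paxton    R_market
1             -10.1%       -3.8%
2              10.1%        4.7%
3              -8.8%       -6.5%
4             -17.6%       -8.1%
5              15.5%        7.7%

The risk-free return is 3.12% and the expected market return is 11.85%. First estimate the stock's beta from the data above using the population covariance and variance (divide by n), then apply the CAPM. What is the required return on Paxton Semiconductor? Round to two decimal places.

Mean R_i = (-10.1 + 10.1 − 8.8 − 17.6 + 15.5) / 5 = -2.1800%
Mean R_m = (-3.8 + 4.7 − 6.5 − 8.1 + 7.7) / 5 = -1.2000%
Σ(R_i − R̄_i)(R_m − R̄_m) = 391.8800  ⇒  Cov = 391.8800 / 5 = 78.3760
Σ(R_m − R̄_m)² = 196.4800  ⇒  Var(R_m) = 196.4800 / 5 = 39.2960
β = Cov / Var(R_m) = 78.3760 / 39.2960 = 1.9945
MRP = 11.85% − 3.12% = 8.73%
E(R) = R_f + β × MRP = 3.12% + 1.9945 × 8.73% = 20.53%

20.53%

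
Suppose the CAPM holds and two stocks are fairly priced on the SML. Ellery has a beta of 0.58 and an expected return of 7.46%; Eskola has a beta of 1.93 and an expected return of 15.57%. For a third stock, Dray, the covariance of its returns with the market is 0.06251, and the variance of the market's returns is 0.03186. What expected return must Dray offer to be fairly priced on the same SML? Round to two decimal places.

15.76%

MRP = (15.57% − 7.46%) / (1.93 − 0.58) = 6.0074%
R_f = 7.46% − 0.58 × 6.0074% = 3.9757%
β_Dray = Cov / Var(R_m) = 0.06251 / 0.03186 = 1.9620
E(R_Dray) = R_f + β × MRP = 3.9757% + 1.9620 × 6.0074% = 15.76%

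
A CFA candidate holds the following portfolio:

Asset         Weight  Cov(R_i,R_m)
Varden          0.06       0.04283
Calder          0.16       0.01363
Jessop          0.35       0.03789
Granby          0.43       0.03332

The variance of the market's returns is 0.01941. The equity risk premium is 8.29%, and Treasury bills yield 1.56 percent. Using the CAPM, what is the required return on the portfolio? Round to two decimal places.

β_Varden = 0.04283 / 0.01941 = 2.2066
β_Calder = 0.01363 / 0.01941 = 0.7022
β_Jessop = 0.03789 / 0.01941 = 1.9521
β_Granby = 0.03332 / 0.01941 = 1.7166
β_P = Σ w_i β_i = 0.06×2.2066 + 0.16×0.7022 + 0.35×1.9521 + 0.43×1.7166 = 1.6661
E(R_P) = R_f + β_P × MRP = 1.56% + 1.6661 × 8.29% = 15.37%

15.37%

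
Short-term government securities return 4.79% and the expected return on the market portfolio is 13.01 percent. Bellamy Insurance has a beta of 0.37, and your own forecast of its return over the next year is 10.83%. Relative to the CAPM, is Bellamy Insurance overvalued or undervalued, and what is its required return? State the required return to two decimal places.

Undervalued; required return 7.83%

MRP = 13.01% − 4.79% = 8.22%
Required return = R_f + β·MRP = 4.79% + 0.37 × 8.22% = 7.83%
Forecast 10.83% > required 7.83% → the stock plots above the SML → undervalued.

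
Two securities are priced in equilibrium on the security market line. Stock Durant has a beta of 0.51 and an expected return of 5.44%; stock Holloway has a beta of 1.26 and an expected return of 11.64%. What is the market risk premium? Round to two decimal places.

8.27%

Both satisfy E(R) = R_f + β·MRP, so the slope of the SML is
MRP = (11.64% − 5.44%) / (1.26 − 0.51) = 6.20% / 0.75 = 8.2667%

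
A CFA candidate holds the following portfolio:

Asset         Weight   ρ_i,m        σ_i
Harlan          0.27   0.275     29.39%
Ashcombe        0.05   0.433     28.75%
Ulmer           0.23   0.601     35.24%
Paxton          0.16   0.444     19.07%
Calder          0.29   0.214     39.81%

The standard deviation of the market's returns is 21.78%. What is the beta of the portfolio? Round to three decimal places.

β_Harlan = 0.275 × 29.39% / 21.78% = 0.3711
β_Ashcombe = 0.433 × 28.75% / 21.78% = 0.5716
β_Ulmer = 0.601 × 35.24% / 21.78% = 0.9724
β_Paxton = 0.444 × 19.07% / 21.78% = 0.3888
β_Calder = 0.214 × 39.81% / 21.78% = 0.3912
β_P = Σ w_i β_i = 0.27×0.3711 + 0.05×0.5716 + 0.23×0.9724 + 0.16×0.3888 + 0.29×0.3912 = 0.5281

0.528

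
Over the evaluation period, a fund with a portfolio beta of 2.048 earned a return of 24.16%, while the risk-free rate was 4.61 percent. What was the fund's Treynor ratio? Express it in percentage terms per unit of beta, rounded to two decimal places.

9.55%

Treynor = (R_P − R_f) / β_P = (24.16% − 4.61%) / 2.0480 = 19.55% / 2.0480 = 9.55%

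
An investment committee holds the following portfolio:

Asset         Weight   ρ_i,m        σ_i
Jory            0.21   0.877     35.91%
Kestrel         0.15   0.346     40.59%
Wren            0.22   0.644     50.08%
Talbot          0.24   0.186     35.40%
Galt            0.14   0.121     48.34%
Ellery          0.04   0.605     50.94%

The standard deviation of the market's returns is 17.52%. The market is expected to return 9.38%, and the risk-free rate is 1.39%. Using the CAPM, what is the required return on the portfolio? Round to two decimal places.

10.26%

β_Jory = 0.877 × 35.91% / 17.52% = 1.7975
β_Kestrel = 0.346 × 40.59% / 17.52% = 0.8016
β_Wren = 0.644 × 50.08% / 17.52% = 1.8408
β_Talbot = 0.186 × 35.40% / 17.52% = 0.3758
β_Galt = 0.121 × 48.34% / 17.52% = 0.3339
β_Ellery = 0.605 × 50.94% / 17.52% = 1.7591
β_P = Σ w_i β_i = 0.21×1.7975 + 0.15×0.8016 + 0.22×1.8408 + 0.24×0.3758 + 0.14×0.3339 + 0.04×1.7591 = 1.1100
MRP = 9.38% − 1.39% = 7.99%
E(R_P) = R_f + β_P × MRP = 1.39% + 1.1100 × 7.99% = 10.26%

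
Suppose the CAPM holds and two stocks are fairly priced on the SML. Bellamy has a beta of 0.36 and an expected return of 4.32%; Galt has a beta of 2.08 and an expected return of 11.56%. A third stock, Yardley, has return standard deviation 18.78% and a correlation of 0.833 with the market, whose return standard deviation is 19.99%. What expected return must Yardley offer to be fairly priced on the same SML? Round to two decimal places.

MRP = (11.56% − 4.32%) / (2.08 − 0.36) = 4.2093%
R_f = 4.32% − 0.36 × 4.2093% = 2.8047%
β_Yardley = ρ·σ_i/σ_m = 0.833 × 18.78 / 19.99 = 0.7826
E(R_Yardley) = R_f + β × MRP = 2.8047% + 0.7826 × 4.2093% = 6.10%

6.10%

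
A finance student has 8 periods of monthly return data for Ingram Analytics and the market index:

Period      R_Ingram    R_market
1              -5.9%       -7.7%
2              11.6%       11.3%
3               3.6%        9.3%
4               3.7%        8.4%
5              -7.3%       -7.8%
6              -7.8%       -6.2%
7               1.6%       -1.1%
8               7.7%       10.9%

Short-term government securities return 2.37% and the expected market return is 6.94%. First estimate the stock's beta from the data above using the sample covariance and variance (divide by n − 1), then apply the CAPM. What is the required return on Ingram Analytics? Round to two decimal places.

5.95%

Mean R_i = (-5.9 + 11.6 + 3.6 + 3.7 − 7.3 − 7.8 + 1.6 + 7.7) / 8 = 0.9000%
Mean R_m = (-7.7 + 11.3 + 9.3 + 8.4 − 7.8 − 6.2 − 1.1 + 10.9) / 8 = 2.1375%
Σ(R_i − R̄_i)(R_m − R̄_m) = 413.1500  ⇒  Cov = 413.1500 / 7 = 59.0214
Σ(R_m − R̄_m)² = 526.7788  ⇒  Var(R_m) = 526.7788 / 7 = 75.2541
β = Cov / Var(R_m) = 59.0214 / 75.2541 = 0.7843
MRP = 6.94% − 2.37% = 4.57%
E(R) = R_f + β × MRP = 2.37% + 0.7843 × 4.57% = 5.95%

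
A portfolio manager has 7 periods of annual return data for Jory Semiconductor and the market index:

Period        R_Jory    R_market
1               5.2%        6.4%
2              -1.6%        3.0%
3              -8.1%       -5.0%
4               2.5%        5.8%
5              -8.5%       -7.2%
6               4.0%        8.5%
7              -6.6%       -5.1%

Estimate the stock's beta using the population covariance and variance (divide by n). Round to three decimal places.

Mean R_i = (5.2 − 1.6 − 8.1 + 2.5 − 8.5 + 4.0 − 6.6) / 7 = -1.8714%
Mean R_m = (6.4 + 3.0 − 5.0 + 5.8 − 7.2 + 8.5 − 5.1) / 7 = 0.9143%
Σ(R_i − R̄_i)(R_m − R̄_m) = 224.3171  ⇒  Cov = 224.3171 / 7 = 32.0453
Σ(R_m − R̄_m)² = 252.8486  ⇒  Var(R_m) = 252.8486 / 7 = 36.1212
β = Cov / Var(R_m) = 32.0453 / 36.1212 = 0.8872

0.887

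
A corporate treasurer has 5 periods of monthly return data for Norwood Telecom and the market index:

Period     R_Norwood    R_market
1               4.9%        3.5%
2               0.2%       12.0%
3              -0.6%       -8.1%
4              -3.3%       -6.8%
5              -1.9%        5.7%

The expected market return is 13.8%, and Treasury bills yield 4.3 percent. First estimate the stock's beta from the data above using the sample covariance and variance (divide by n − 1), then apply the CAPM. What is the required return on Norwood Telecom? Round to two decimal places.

5.50%

Mean R_i = (4.9 + 0.2 − 0.6 − 3.3 − 1.9) / 5 = -0.1400%
Mean R_m = (3.5 + 12.0 − 8.1 − 6.8 + 5.7) / 5 = 1.2600%
Σ(R_i − R̄_i)(R_m − R̄_m) = 36.9020  ⇒  Cov = 36.9020 / 4 = 9.2255
Σ(R_m − R̄_m)² = 292.6520  ⇒  Var(R_m) = 292.6520 / 4 = 73.1630
β = Cov / Var(R_m) = 9.2255 / 73.1630 = 0.1261
MRP = 13.8% − 4.3% = 9.50%
E(R) = R_f + β × MRP = 4.3% + 0.1261 × 9.5% = 5.50%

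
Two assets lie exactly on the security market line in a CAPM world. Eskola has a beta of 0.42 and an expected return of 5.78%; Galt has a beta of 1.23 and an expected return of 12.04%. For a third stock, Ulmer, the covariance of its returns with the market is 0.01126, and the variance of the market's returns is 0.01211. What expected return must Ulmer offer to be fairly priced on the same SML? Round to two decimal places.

9.72%

MRP = (12.04% − 5.78%) / (1.23 − 0.42) = 7.7284%
R_f = 5.78% − 0.42 × 7.7284% = 2.5341%
β_Ulmer = Cov / Var(R_m) = 0.01126 / 0.01211 = 0.9298
E(R_Ulmer) = R_f + β × MRP = 2.5341% + 0.9298 × 7.7284% = 9.72%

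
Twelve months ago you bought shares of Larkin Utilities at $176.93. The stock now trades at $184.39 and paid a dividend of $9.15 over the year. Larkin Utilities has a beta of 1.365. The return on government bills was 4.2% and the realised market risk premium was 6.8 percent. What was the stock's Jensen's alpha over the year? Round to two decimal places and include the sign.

-4.09%

Realised HPR = (P1 + D1 − P0) / P0 = (184.39 + 9.15 − 176.93) / 176.93 = 16.61 / 176.93 = 9.3879%
CAPM required = R_f + β·MRP = 4.2% + 1.365 × 6.8% = 13.4820%
α = realised − required = 9.3879% − 13.4820% = -4.09%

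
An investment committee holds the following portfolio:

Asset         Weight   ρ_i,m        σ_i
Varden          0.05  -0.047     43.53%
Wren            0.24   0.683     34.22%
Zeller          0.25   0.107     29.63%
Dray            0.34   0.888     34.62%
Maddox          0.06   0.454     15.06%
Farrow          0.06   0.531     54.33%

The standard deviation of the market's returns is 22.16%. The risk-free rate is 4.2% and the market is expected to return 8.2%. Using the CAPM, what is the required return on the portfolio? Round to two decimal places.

7.61%

β_Varden = -0.047 × 43.53% / 22.16% = -0.0923
β_Wren = 0.683 × 34.22% / 22.16% = 1.0547
β_Zeller = 0.107 × 29.63% / 22.16% = 0.1431
β_Dray = 0.888 × 34.62% / 22.16% = 1.3873
β_Maddox = 0.454 × 15.06% / 22.16% = 0.3085
β_Farrow = 0.531 × 54.33% / 22.16% = 1.3019
β_P = Σ w_i β_i = 0.05×-0.0923 + 0.24×1.0547 + 0.25×0.1431 + 0.34×1.3873 + 0.06×0.3085 + 0.06×1.3019 = 0.8526
MRP = 8.2% − 4.2% = 4.00%
E(R_P) = R_f + β_P × MRP = 4.2% + 0.8526 × 4.0% = 7.61%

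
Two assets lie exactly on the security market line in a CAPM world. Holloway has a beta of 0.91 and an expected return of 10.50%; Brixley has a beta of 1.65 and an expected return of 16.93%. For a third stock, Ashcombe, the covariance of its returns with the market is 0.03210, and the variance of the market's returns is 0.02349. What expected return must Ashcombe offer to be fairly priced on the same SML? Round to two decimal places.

MRP = (16.93% − 10.50%) / (1.65 − 0.91) = 8.6892%
R_f = 10.50% − 0.91 × 8.6892% = 2.5928%
β_Ashcombe = Cov / Var(R_m) = 0.03210 / 0.02349 = 1.3665
E(R_Ashcombe) = R_f + β × MRP = 2.5928% + 1.3665 × 8.6892% = 14.47%

14.47%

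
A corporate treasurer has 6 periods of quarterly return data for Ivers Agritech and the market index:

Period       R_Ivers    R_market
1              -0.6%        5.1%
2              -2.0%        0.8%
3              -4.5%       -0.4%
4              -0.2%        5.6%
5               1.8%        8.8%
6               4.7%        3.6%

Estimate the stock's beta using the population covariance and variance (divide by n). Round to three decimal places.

0.565

Mean R_i = (-0.6 − 2.0 − 4.5 − 0.2 + 1.8 + 4.7) / 6 = -0.1333%
Mean R_m = (5.1 + 0.8 − 0.4 + 5.6 + 8.8 + 3.6) / 6 = 3.9167%
Σ(R_i − R̄_i)(R_m − R̄_m) = 31.9133  ⇒  Cov = 31.9133 / 6 = 5.3189
Σ(R_m − R̄_m)² = 56.5283  ⇒  Var(R_m) = 56.5283 / 6 = 9.4214
β = Cov / Var(R_m) = 5.3189 / 9.4214 = 0.5646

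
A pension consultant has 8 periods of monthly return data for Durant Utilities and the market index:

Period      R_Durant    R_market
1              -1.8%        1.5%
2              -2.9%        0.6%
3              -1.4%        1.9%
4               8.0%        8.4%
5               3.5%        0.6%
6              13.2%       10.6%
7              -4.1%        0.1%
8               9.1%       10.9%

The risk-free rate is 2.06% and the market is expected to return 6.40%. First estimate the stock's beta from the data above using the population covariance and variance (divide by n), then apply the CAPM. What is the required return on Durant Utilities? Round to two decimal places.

Mean R_i = (-1.8 − 2.9 − 1.4 + 8.0 + 3.5 + 13.2 − 4.1 + 9.1) / 8 = 2.9500%
Mean R_m = (1.5 + 0.6 + 1.9 + 8.4 + 0.6 + 10.6 + 0.1 + 10.9) / 8 = 4.3250%
Σ(R_i − R̄_i)(R_m − R̄_m) = 198.8300  ⇒  Cov = 198.8300 / 8 = 24.8538
Σ(R_m − R̄_m)² = 158.6750  ⇒  Var(R_m) = 158.6750 / 8 = 19.8344
β = Cov / Var(R_m) = 24.8538 / 19.8344 = 1.2531
MRP = 6.40% − 2.06% = 4.34%
E(R) = R_f + β × MRP = 2.06% + 1.2531 × 4.34% = 7.50%

7.50%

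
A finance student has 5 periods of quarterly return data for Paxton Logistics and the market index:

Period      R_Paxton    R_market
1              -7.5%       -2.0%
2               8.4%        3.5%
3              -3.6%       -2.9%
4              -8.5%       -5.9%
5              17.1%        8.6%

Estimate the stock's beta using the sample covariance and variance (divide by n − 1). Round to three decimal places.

Mean R_i = (-7.5 + 8.4 − 3.6 − 8.5 + 17.1) / 5 = 1.1800%
Mean R_m = (-2.0 + 3.5 − 2.9 − 5.9 + 8.6) / 5 = 0.2600%
Σ(R_i − R̄_i)(R_m − R̄_m) = 250.5160  ⇒  Cov = 250.5160 / 4 = 62.6290
Σ(R_m − R̄_m)² = 133.0920  ⇒  Var(R_m) = 133.0920 / 4 = 33.2730
β = Cov / Var(R_m) = 62.6290 / 33.2730 = 1.8823

1.882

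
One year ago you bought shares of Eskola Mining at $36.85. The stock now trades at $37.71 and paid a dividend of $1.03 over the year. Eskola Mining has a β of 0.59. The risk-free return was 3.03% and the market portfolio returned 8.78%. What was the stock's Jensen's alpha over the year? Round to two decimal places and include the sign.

-1.29%

Realised HPR = (P1 + D1 − P0) / P0 = (37.71 + 1.03 − 36.85) / 36.85 = 1.89 / 36.85 = 5.1289%
MRP = 8.78% − 3.03% = 5.75%
CAPM required = R_f + β·MRP = 3.03% + 0.59 × 5.75% = 6.4225%
α = realised − required = 5.1289% − 6.4225% = -1.29%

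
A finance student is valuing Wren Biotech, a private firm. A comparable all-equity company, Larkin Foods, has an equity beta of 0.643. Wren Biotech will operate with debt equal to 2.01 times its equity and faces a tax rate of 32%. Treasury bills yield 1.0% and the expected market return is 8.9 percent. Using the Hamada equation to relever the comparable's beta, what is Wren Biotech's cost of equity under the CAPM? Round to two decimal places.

13.02%

β_L = β_U × [1 + (1 − t)(D/E)] = 0.643 × [1 + (1 − 0.32) × 2.01]
    = 0.643 × [1 + 0.68 × 2.01] = 0.643 × 2.3668 = 1.5219
MRP = 8.9% − 1.0% = 7.90%
E(R) = R_f + β_L × MRP = 1.0% + 1.5219 × 7.9% = 13.02%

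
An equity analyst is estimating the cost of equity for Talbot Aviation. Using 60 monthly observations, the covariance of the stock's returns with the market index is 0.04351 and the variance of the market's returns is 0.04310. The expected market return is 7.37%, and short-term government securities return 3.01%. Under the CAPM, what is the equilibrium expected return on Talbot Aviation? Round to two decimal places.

β = Cov(R_i, R_m) / Var(R_m) = 0.04351 / 0.04310 = 1.0095
MRP = 7.37% − 3.01% = 4.36%
E(R) = R_f + β × MRP = 3.01% + 1.0095 × 4.36% = 7.41%

7.41%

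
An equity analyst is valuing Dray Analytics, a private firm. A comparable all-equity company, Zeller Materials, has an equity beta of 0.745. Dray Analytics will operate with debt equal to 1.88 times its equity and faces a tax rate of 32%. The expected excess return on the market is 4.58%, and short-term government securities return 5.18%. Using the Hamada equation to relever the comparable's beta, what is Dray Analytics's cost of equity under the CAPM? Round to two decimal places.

12.95%

β_L = β_U × [1 + (1 − t)(D/E)] = 0.745 × [1 + (1 − 0.32) × 1.88]
    = 0.745 × [1 + 0.68 × 1.88] = 0.745 × 2.2784 = 1.6974
E(R) = R_f + β_L × MRP = 5.18% + 1.6974 × 4.58% = 12.95%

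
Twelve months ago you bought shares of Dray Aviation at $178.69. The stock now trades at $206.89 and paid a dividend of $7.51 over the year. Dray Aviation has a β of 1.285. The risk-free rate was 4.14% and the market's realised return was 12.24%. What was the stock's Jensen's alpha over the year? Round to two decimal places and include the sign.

Realised HPR = (P1 + D1 − P0) / P0 = (206.89 + 7.51 − 178.69) / 178.69 = 35.71 / 178.69 = 19.9843%
MRP = 12.24% − 4.14% = 8.10%
CAPM required = R_f + β·MRP = 4.14% + 1.285 × 8.10% = 14.54850%
α = realised − required = 19.9843% − 14.54850% = +5.44%

+5.44%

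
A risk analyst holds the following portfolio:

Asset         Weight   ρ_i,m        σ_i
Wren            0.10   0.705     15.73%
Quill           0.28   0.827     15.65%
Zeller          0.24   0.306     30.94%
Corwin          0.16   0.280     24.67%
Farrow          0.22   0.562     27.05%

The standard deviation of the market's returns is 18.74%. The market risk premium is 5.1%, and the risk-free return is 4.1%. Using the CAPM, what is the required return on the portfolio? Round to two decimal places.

7.22%

β_Wren = 0.705 × 15.73% / 18.74% = 0.5918
β_Quill = 0.827 × 15.65% / 18.74% = 0.6906
β_Zeller = 0.306 × 30.94% / 18.74% = 0.5052
β_Corwin = 0.280 × 24.67% / 18.74% = 0.3686
β_Farrow = 0.562 × 27.05% / 18.74% = 0.8112
β_P = Σ w_i β_i = 0.10×0.5918 + 0.28×0.6906 + 0.24×0.5052 + 0.16×0.3686 + 0.22×0.8112 = 0.6112
E(R_P) = R_f + β_P × MRP = 4.1% + 0.6112 × 5.1% = 7.22%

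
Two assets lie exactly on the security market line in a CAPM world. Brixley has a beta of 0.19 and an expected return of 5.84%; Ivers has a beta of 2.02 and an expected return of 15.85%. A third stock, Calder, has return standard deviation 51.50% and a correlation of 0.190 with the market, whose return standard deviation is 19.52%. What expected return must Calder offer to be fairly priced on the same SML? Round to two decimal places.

MRP = (15.85% − 5.84%) / (2.02 − 0.19) = 5.4699%
R_f = 5.84% − 0.19 × 5.4699% = 4.8007%
β_Calder = ρ·σ_i/σ_m = 0.190 × 51.50 / 19.52 = 0.5013
E(R_Calder) = R_f + β × MRP = 4.8007% + 0.5013 × 5.4699% = 7.54%

7.54%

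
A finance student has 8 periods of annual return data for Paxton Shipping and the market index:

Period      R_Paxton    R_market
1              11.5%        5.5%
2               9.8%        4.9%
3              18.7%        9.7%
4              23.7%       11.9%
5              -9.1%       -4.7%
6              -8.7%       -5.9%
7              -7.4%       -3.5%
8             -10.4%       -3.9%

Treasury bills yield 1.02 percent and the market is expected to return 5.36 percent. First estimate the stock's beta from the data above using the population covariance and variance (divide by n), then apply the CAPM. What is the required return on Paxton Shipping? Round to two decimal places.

Mean R_i = (11.5 + 9.8 + 18.7 + 23.7 − 9.1 − 8.7 − 7.4 − 10.4) / 8 = 3.5125%
Mean R_m = (5.5 + 4.9 + 9.7 + 11.9 − 4.7 − 5.9 − 3.5 − 3.9) / 8 = 1.7500%
Σ(R_i − R̄_i)(R_m − R̄_m) = 686.0750  ⇒  Cov = 686.0750 / 8 = 85.7594
Σ(R_m − R̄_m)² = 349.8200  ⇒  Var(R_m) = 349.8200 / 8 = 43.7275
β = Cov / Var(R_m) = 85.7594 / 43.7275 = 1.9612
MRP = 5.36% − 1.02% = 4.34%
E(R) = R_f + β × MRP = 1.02% + 1.9612 × 4.34% = 9.53%

9.53%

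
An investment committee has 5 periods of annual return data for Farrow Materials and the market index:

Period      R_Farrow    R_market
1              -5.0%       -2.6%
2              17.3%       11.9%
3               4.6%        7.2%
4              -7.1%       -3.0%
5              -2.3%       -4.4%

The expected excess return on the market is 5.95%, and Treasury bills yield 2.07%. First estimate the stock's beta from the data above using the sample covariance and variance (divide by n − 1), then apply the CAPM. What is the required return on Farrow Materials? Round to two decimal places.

9.64%

Mean R_i = (-5.0 + 17.3 + 4.6 − 7.1 − 2.3) / 5 = 1.5000%
Mean R_m = (-2.6 + 11.9 + 7.2 − 3.0 − 4.4) / 5 = 1.8200%
Σ(R_i − R̄_i)(R_m − R̄_m) = 269.7600  ⇒  Cov = 269.7600 / 4 = 67.4400
Σ(R_m − R̄_m)² = 212.0080  ⇒  Var(R_m) = 212.0080 / 4 = 53.0020
β = Cov / Var(R_m) = 67.4400 / 53.0020 = 1.2724
E(R) = R_f + β × MRP = 2.07% + 1.2724 × 5.95% = 9.64%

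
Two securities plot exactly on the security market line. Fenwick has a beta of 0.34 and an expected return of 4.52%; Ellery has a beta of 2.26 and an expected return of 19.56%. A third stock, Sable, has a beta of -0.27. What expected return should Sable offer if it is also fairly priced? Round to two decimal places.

-0.26%

MRP (SML slope) = (19.56% − 4.52%) / (2.26 − 0.34) = 15.04% / 1.92 = 7.8333%
R_f (intercept) = 4.52% − 0.34 × 7.8333% = 1.8567%
E(R_Sable) = R_f + β × MRP = 1.8567% + -0.27 × 7.8333% = -0.26%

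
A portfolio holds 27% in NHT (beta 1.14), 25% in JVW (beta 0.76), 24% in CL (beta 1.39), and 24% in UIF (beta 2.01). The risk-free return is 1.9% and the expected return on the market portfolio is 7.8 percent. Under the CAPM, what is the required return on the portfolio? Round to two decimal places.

9.65%

β_P = Σ w_i β_i = 0.27×1.14 + 0.25×0.76 + 0.24×1.39 + 0.24×2.01 = 1.3138
MRP = 7.8% − 1.9% = 5.90%
E(R_P) = R_f + β_P × MRP = 1.9% + 1.3138 × 5.9% = 9.65%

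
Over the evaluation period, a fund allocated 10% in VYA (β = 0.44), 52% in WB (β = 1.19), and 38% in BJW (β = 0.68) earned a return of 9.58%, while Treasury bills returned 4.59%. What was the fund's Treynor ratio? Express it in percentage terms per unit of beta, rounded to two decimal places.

β_P = 0.10×0.44 + 0.52×1.19 + 0.38×0.68 = 0.9212
Treynor = (R_P − R_f) / β_P = (9.58% − 4.59%) / 0.9212 = 4.99% / 0.9212 = 5.42%

5.42%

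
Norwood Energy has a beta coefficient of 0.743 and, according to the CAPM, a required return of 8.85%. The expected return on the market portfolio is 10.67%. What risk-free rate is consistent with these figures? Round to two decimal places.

3.59%

E(R) = R_f + β(E(R_m) − R_f) = R_f(1 − β) + β·E(R_m)
8.85% = R_f × (1 − 0.743) + 0.743 × 10.67%
8.85% = R_f × 0.257 + 7.92781%
R_f = (8.85% − 7.92781%) / 0.257 = 3.59%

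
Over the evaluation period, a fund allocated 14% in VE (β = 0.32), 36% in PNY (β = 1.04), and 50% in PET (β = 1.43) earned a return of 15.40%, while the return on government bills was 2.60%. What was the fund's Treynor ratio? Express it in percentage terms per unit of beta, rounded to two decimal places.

β_P = 0.14×0.32 + 0.36×1.04 + 0.50×1.43 = 1.1342
Treynor = (R_P − R_f) / β_P = (15.40% − 2.60%) / 1.1342 = 12.80% / 1.1342 = 11.29%

11.29%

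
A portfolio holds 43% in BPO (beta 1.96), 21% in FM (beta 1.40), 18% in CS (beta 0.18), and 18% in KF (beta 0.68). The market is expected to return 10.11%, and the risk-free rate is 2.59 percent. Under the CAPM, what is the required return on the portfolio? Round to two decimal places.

12.30%

β_P = Σ w_i β_i = 0.43×1.96 + 0.21×1.40 + 0.18×0.18 + 0.18×0.68 = 1.2916
MRP = 10.11% − 2.59% = 7.52%
E(R_P) = R_f + β_P × MRP = 2.59% + 1.2916 × 7.52% = 12.30%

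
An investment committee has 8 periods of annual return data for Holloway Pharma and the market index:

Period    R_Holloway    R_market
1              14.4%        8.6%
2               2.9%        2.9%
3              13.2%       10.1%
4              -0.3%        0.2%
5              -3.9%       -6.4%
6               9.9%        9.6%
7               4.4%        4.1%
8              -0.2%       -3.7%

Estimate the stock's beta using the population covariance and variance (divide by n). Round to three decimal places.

1.032

Mean R_i = (14.4 + 2.9 + 13.2 − 0.3 − 3.9 + 9.9 + 4.4 − 0.2) / 8 = 5.0500%
Mean R_m = (8.6 + 2.9 + 10.1 + 0.2 − 6.4 + 9.6 + 4.1 − 3.7) / 8 = 3.1750%
Σ(R_i − R̄_i)(R_m − R̄_m) = 276.0200  ⇒  Cov = 276.0200 / 8 = 34.5025
Σ(R_m − R̄_m)² = 267.3950  ⇒  Var(R_m) = 267.3950 / 8 = 33.4244
β = Cov / Var(R_m) = 34.5025 / 33.4244 = 1.0323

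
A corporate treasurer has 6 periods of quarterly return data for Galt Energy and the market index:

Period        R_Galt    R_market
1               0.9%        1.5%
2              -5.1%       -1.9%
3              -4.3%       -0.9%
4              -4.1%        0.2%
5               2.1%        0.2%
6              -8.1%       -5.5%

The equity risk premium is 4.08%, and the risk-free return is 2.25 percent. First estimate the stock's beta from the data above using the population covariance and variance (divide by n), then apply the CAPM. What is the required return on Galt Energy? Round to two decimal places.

Mean R_i = (0.9 − 5.1 − 4.3 − 4.1 + 2.1 − 8.1) / 6 = -3.1000%
Mean R_m = (1.5 − 1.9 − 0.9 + 0.2 + 0.2 − 5.5) / 6 = -1.0667%
Σ(R_i − R̄_i)(R_m − R̄_m) = 39.2200  ⇒  Cov = 39.2200 / 6 = 6.5367
Σ(R_m − R̄_m)² = 30.1733  ⇒  Var(R_m) = 30.1733 / 6 = 5.0289
β = Cov / Var(R_m) = 6.5367 / 5.0289 = 1.2998
E(R) = R_f + β × MRP = 2.25% + 1.2998 × 4.08% = 7.55%

7.55%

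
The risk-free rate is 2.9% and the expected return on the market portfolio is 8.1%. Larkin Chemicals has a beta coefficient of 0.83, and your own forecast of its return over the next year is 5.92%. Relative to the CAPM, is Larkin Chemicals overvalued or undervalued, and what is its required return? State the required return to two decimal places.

MRP = 8.1% − 2.9% = 5.20%
Required return = R_f + β·MRP = 2.9% + 0.83 × 5.2% = 7.22%
Forecast 5.92% < required 7.22% → the stock plots below the SML → overvalued.

Overvalued; required return 7.22%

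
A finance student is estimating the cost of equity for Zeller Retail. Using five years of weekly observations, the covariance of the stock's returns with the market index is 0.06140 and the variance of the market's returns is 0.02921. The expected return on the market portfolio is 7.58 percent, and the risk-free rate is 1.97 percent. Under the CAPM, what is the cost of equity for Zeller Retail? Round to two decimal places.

13.76%

β = Cov(R_i, R_m) / Var(R_m) = 0.06140 / 0.02921 = 2.1020
MRP = 7.58% − 1.97% = 5.61%
E(R) = R_f + β × MRP = 1.97% + 2.1020 × 5.61% = 13.76%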